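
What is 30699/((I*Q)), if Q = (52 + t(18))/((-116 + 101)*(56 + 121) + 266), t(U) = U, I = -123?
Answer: 24446637/2870 ≈ 8518.0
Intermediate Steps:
Q = -70/2389 (Q = (52 + 18)/((-116 + 101)*(56 + 121) + 266) = 70/(-15*177 + 266) = 70/(-2655 + 266) = 70/(-2389) = 70*(-1/2389) = -70/2389 ≈ -0.029301)
30699/((I*Q)) = 30699/((-123*(-70/2389))) = 30699/(8610/2389) = 30699*(2389/8610) = 24446637/2870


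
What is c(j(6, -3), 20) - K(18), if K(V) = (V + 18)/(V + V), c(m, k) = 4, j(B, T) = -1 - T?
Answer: 3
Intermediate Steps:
K(V) = (18 + V)/(2*V) (K(V) = (18 + V)/((2*V)) = (18 + V)*(1/(2*V)) = (18 + V)/(2*V))
c(j(6, -3), 20) - K(18) = 4 - (18 + 18)/(2*18) = 4 - 36/(2*18) = 4 - 1*1 = 4 - 1 = 3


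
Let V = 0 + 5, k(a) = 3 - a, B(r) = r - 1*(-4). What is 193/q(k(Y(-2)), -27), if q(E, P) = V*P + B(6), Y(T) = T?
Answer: -193/125 ≈ -1.5440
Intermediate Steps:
B(r) = 4 + r (B(r) = r + 4 = 4 + r)
V = 5
q(E, P) = 10 + 5*P (q(E, P) = 5*P + (4 + 6) = 5*P + 10 = 10 + 5*P)
193/q(k(Y(-2)), -27) = 193/(10 + 5*(-27)) = 193/(10 - 135) = 193/(-125) = 193*(-1/125) = -193/125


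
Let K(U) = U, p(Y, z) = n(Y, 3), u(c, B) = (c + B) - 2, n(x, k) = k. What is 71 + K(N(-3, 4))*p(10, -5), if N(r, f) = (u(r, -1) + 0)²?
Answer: 179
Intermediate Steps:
u(c, B) = -2 + B + c (u(c, B) = (B + c) - 2 = -2 + B + c)
p(Y, z) = 3
N(r, f) = (-3 + r)² (N(r, f) = ((-2 - 1 + r) + 0)² = ((-3 + r) + 0)² = (-3 + r)²)
71 + K(N(-3, 4))*p(10, -5) = 71 + (-3 - 3)²*3 = 71 + (-6)²*3 = 71 + 36*3 = 71 + 108 = 179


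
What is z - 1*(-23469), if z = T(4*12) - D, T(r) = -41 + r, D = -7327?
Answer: 30803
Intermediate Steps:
z = 7334 (z = (-41 + 4*12) - 1*(-7327) = (-41 + 48) + 7327 = 7 + 7327 = 7334)
z - 1*(-23469) = 7334 - 1*(-23469) = 7334 + 23469 = 30803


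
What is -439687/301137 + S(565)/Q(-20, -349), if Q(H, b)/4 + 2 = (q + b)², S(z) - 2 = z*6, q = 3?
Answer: -26190662671/18025157409 ≈ -1.4530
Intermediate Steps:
S(z) = 2 + 6*z (S(z) = 2 + z*6 = 2 + 6*z)
Q(H, b) = -8 + 4*(3 + b)²
-439687/301137 + S(565)/Q(-20, -349) = -439687/301137 + (2 + 6*565)/(-8 + 4*(3 - 349)²) = -439687*1/301137 + (2 + 3390)/(-8 + 4*(-346)²) = -439687/301137 + 3392/(-8 + 4*119716) = -439687/301137 + 3392/(-8 + 478864) = -439687/301137 + 3392/478856 = -439687/301137 + 3392*(1/478856) = -439687/301137 + 424/59857 = -26190662671/18025157409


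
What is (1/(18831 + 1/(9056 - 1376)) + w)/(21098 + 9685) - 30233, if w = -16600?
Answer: -134596739363252479/4451901519423 ≈ -30234.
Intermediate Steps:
(1/(18831 + 1/(9056 - 1376)) + w)/(21098 + 9685) - 30233 = (1/(18831 + 1/(9056 - 1376)) - 16600)/(21098 + 9685) - 30233 = (1/(18831 + 1/7680) - 16600)/30783 - 30233 = (1/(18831 + 1/7680) - 16600)*(1/30783) - 30233 = (1/(144622081/7680) - 16600)*(1/30783) - 30233 = (7680/144622081 - 16600)*(1/30783) - 30233 = -2400726536920/144622081*1/30783 - 30233 = -2400726536920/4451901519423 - 30233 = -134596739363252479/4451901519423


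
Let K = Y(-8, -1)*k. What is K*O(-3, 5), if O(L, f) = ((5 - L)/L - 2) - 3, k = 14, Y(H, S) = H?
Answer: 2576/3 ≈ 858.67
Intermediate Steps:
O(L, f) = -5 + (5 - L)/L (O(L, f) = ((5 - L)/L - 2) - 3 = (-2 + (5 - L)/L) - 3 = -5 + (5 - L)/L)
K = -112 (K = -8*14 = -112)
K*O(-3, 5) = -112*(-6 + 5/(-3)) = -112*(-6 + 5*(-⅓)) = -112*(-6 - 5/3) = -112*(-23/3) = 2576/3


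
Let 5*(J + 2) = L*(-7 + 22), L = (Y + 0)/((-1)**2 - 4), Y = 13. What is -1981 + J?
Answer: -1996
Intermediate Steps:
L = -13/3 (L = (13 + 0)/((-1)**2 - 4) = 13/(1 - 4) = 13/(-3) = 13*(-1/3) = -13/3 ≈ -4.3333)
J = -15 (J = -2 + (-13*(-7 + 22)/3)/5 = -2 + (-13/3*15)/5 = -2 + (1/5)*(-65) = -2 - 13 = -15)
-1981 + J = -1981 - 15 = -1996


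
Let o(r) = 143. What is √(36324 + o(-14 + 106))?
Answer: √36467 ≈ 190.96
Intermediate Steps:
√(36324 + o(-14 + 106)) = √(36324 + 143) = √36467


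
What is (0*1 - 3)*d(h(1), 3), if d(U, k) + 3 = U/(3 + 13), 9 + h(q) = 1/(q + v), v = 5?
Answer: 341/32 ≈ 10.656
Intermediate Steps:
h(q) = -9 + 1/(5 + q) (h(q) = -9 + 1/(q + 5) = -9 + 1/(5 + q))
d(U, k) = -3 + U/16 (d(U, k) = -3 + U/(3 + 13) = -3 + U/16)
(0*1 - 3)*d(h(1), 3) = (0*1 - 3)*(-3 + ((-44 - 9*1)/(5 + 1))/16) = (0 - 3)*(-3 + ((-44 - 9)/6)/16) = -3*(-3 + ((⅙)*(-53))/16) = -3*(-3 + (1/16)*(-53/6)) = -3*(-3 - 53/96) = -3*(-341/96) = 341/32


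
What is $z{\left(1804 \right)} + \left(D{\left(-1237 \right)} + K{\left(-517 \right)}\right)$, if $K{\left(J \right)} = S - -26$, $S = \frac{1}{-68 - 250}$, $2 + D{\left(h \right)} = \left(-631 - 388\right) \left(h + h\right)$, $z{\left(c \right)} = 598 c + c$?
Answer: $\frac{1145317067}{318} \approx 3.6016 \cdot 10^{6}$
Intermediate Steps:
$z{\left(c \right)} = 599 c$
$D{\left(h \right)} = -2 - 2038 h$ ($D{\left(h \right)} = -2 + \left(-631 - 388\right) \left(h + h\right) = -2 - 1019 \cdot 2 h = -2 - 2038 h$)
$S = - \frac{1}{318}$ ($S = \frac{1}{-318} = - \frac{1}{318} \approx -0.0031447$)
$K{\left(J \right)} = \frac{8267}{318}$ ($K{\left(J \right)} = - \frac{1}{318} - -26 = - \frac{1}{318} + 26 = \frac{8267}{318}$)
$z{\left(1804 \right)} + \left(D{\left(-1237 \right)} + K{\left(-517 \right)}\right) = 599 \cdot 1804 + \left(\left(-2 - -2521006\right) + \frac{8267}{318}\right) = 1080596 + \left(\left(-2 + 2521006\right) + \frac{8267}{318}\right) = 1080596 + \left(2521004 + \frac{8267}{318}\right) = 1080596 + \frac{801687539}{318} = \frac{1145317067}{318}$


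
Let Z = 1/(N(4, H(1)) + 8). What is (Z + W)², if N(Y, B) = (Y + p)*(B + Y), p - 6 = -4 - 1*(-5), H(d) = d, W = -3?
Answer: 35344/3969 ≈ 8.9050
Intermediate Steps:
p = 7 (p = 6 + (-4 - 1*(-5)) = 6 + (-4 + 5) = 6 + 1 = 7)
N(Y, B) = (7 + Y)*(B + Y) (N(Y, B) = (Y + 7)*(B + Y) = (7 + Y)*(B + Y))
Z = 1/63 (Z = 1/((4² + 7*1 + 7*4 + 1*4) + 8) = 1/((16 + 7 + 28 + 4) + 8) = 1/(55 + 8) = 1/63 ≈ 0.015873)
(Z + W)² = (1/63 - 3)² = (-188/63)² = 35344/3969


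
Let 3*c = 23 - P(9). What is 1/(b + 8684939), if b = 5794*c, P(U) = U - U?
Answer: 3/26188079 ≈ 1.1456e-7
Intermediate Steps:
P(U) = 0
c = 23/3 (c = (23 - 1*0)/3 = (23 + 0)/3 = (⅓)*23 = 23/3 ≈ 7.6667)
b = 133262/3 (b = 5794*(23/3) = 133262/3 ≈ 44421.)
1/(b + 8684939) = 1/(133262/3 + 8684939) = 1/(26188079/3) = 3/26188079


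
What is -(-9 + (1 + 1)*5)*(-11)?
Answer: 11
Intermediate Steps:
-(-9 + (1 + 1)*5)*(-11) = -(-9 + 2*5)*(-11) = -(-9 + 10)*(-11) = -(-11) = -1*(-11) = 11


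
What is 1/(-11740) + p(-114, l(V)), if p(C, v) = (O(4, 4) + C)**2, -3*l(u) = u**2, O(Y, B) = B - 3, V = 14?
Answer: 149908059/11740 ≈ 12769.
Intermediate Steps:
O(Y, B) = -3 + B
l(u) = -u**2/3
p(C, v) = (1 + C)**2 (p(C, v) = ((-3 + 4) + C)**2 = (1 + C)**2)
1/(-11740) + p(-114, l(V)) = 1/(-11740) + (1 - 114)**2 = -1/11740 + (-113)**2 = -1/11740 + 12769 = 149908059/11740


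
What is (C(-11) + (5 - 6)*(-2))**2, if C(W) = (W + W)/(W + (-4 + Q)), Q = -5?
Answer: 961/100 ≈ 9.6100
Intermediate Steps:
C(W) = 2*W/(-9 + W) (C(W) = (W + W)/(W + (-4 - 5)) = (2*W)/(W - 9) = (2*W)/(-9 + W) = 2*W/(-9 + W))
(C(-11) + (5 - 6)*(-2))**2 = (2*(-11)/(-9 - 11) + (5 - 6)*(-2))**2 = (2*(-11)/(-20) - 1*(-2))**2 = (2*(-11)*(-1/20) + 2)**2 = (11/10 + 2)**2 = (31/10)**2 = 961/100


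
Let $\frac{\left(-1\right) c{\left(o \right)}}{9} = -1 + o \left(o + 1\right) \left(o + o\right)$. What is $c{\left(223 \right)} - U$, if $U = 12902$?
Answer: $-200520221$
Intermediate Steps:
$c{\left(o \right)} = 9 - 18 o^{2} \left(1 + o\right)$ ($c{\left(o \right)} = - 9 \left(-1 + o \left(o + 1\right) \left(o + o\right)\right) = - 9 \left(-1 + o \left(1 + o\right) 2 o\right) = - 9 \left(-1 + o 2 o \left(1 + o\right)\right) = - 9 \left(-1 + 2 o^{2} \left(1 + o\right)\right) = 9 - 18 o^{2} \left(1 + o\right)$)
$c{\left(223 \right)} - U = \left(9 - 18 \cdot 223^{2} - 18 \cdot 223^{3}\right) - 12902 = \left(9 - 895122 - 199612206\right) - 12902 = -200507319 - 12902 = -200520221$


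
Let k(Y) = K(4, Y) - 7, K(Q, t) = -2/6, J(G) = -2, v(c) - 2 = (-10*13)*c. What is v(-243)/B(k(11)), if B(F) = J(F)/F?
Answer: 347512/3 ≈ 1.1584e+5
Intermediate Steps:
v(c) = 2 - 130*c (v(c) = 2 + (-10*13)*c = 2 - 130*c)
K(Q, t) = -1/3 (K(Q, t) = -2*1/6 = -1/3)
k(Y) = -22/3 (k(Y) = -1/3 - 7 = -22/3)
B(F) = -2/F
v(-243)/B(k(11)) = (2 - 130*(-243))/((-2/(-22/3))) = (2 + 31590)/((-2*(-3/22))) = 31592/(3/11) = 31592*(11/3) = 347512/3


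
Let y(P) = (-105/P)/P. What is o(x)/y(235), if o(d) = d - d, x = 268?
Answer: 0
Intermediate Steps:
o(d) = 0
y(P) = -105/P²
o(x)/y(235) = 0/((-105/235²)) = 0/((-105*1/55225)) = 0/(-21/11045) = 0*(-11045/21) = 0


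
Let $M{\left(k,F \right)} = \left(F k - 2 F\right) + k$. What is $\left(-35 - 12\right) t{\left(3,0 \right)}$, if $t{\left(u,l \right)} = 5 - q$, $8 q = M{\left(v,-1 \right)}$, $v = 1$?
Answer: $- \frac{893}{4} \approx -223.25$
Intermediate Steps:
$M{\left(k,F \right)} = k - 2 F + F k$ ($M{\left(k,F \right)} = \left(- 2 F + F k\right) + k = k - 2 F + F k$)
$q = \frac{1}{4}$ ($q = \frac{1 - -2 - 1}{8} = \frac{1 + 2 - 1}{8} = \frac{1}{8} \cdot 2 = \frac{1}{4} \approx 0.25$)
$t{\left(u,l \right)} = \frac{19}{4}$ ($t{\left(u,l \right)} = 5 - \frac{1}{4} = \frac{19}{4}$)
$\left(-35 - 12\right) t{\left(3,0 \right)} = \left(-35 - 12\right) \frac{19}{4} = \left(-47\right) \frac{19}{4} = - \frac{893}{4}$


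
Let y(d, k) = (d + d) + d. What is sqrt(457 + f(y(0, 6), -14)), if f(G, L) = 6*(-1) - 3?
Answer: 8*sqrt(7) ≈ 21.166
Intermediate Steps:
y(d, k) = 3*d (y(d, k) = 2*d + d = 3*d)
f(G, L) = -9 (f(G, L) = -6 - 3 = -9)
sqrt(457 + f(y(0, 6), -14)) = sqrt(457 - 9) = sqrt(448) = 8*sqrt(7)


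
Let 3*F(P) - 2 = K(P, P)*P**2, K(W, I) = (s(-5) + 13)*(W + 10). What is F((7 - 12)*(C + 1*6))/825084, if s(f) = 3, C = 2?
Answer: -383999/1237626 ≈ -0.31027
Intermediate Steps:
K(W, I) = 160 + 16*W (K(W, I) = (3 + 13)*(W + 10) = 16*(10 + W) = 160 + 16*W)
F(P) = 2/3 + P**2*(160 + 16*P)/3 (F(P) = 2/3 + ((160 + 16*P)*P**2)/3 = 2/3 + (P**2*(160 + 16*P))/3 = 2/3 + P**2*(160 + 16*P)/3)
F((7 - 12)*(C + 1*6))/825084 = (2/3 + 16*((7 - 12)*(2 + 1*6))**2*(10 + (7 - 12)*(2 + 1*6))/3)/825084 = (2/3 + 16*(-5*(2 + 6))**2*(10 - 5*(2 + 6))/3)*(1/825084) = (2/3 + 16*(-5*8)**2*(10 - 5*8)/3)*(1/825084) = (2/3 + (16/3)*(-40)**2*(10 - 40))*(1/825084) = (2/3 + (16/3)*1600*(-30))*(1/825084) = (2/3 - 256000)*(1/825084) = -767998/3*1/825084 = -383999/1237626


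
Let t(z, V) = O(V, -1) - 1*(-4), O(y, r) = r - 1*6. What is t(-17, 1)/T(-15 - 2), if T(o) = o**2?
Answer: -3/289 ≈ -0.010381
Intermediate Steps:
O(y, r) = -6 + r (O(y, r) = r - 6 = -6 + r)
t(z, V) = -3 (t(z, V) = (-6 - 1) - 1*(-4) = -7 + 4 = -3)
t(-17, 1)/T(-15 - 2) = -3/(-15 - 2)**2 = -3/((-17)**2) = -3/289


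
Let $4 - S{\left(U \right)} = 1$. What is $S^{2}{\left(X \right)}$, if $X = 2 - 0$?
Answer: $9$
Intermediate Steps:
$X = 2$ ($X = 2 + 0 = 2$)
$S{\left(U \right)} = 3$ ($S{\left(U \right)} = 4 - 1 = 3$)
$S^{2}{\left(X \right)} = 3^{2} = 9$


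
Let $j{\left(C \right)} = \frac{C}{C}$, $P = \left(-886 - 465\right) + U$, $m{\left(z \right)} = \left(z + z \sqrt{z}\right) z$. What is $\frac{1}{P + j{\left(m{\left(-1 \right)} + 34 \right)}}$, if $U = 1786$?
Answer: $\frac{1}{436} \approx 0.0022936$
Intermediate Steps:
$m{\left(z \right)} = z \left(z + z^{\frac{3}{2}}\right)$ ($m{\left(z \right)} = \left(z + z^{\frac{3}{2}}\right) z = z \left(z + z^{\frac{3}{2}}\right)$)
$P = 435$ ($P = \left(-886 - 465\right) + 1786 = -1351 + 1786 = 435$)
$j{\left(C \right)} = 1$
$\frac{1}{P + j{\left(m{\left(-1 \right)} + 34 \right)}} = \frac{1}{435 + 1} = \frac{1}{436}$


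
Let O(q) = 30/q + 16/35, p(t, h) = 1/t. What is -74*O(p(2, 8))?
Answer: -156584/35 ≈ -4473.8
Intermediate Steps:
O(q) = 16/35 + 30/q (O(q) = 30/q + 16*(1/35) = 30/q + 16/35 = 16/35 + 30/q)
-74*O(p(2, 8)) = -74*(16/35 + 30/(1/2)) = -74*(16/35 + 30/(½)) = -74*(16/35 + 30*2) = -74*(16/35 + 60) = -74*2116/35 = -156584/35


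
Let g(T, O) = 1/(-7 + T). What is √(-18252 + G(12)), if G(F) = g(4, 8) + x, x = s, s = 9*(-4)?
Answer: I*√164595/3 ≈ 135.23*I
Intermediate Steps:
s = -36
x = -36
G(F) = -109/3 (G(F) = 1/(-7 + 4) - 36 = 1/(-3) - 36 = -⅓ - 36 = -109/3)
√(-18252 + G(12)) = √(-18252 - 109/3) = √(-54865/3) = I*√164595/3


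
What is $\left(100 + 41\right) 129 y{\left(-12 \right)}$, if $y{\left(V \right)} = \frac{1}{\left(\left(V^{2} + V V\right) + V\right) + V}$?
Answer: $\frac{6063}{88} \approx 68.898$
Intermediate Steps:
$y{\left(V \right)} = \frac{1}{2 V + 2 V^{2}}$ ($y{\left(V \right)} = \frac{1}{\left(\left(V^{2} + V^{2}\right) + V\right) + V} = \frac{1}{\left(2 V^{2} + V\right) + V} = \frac{1}{\left(V + 2 V^{2}\right) + V} = \frac{1}{2 V + 2 V^{2}}$)
$\left(100 + 41\right) 129 y{\left(-12 \right)} = \left(100 + 41\right) 129 \frac{1}{2 \left(-12\right) \left(1 - 12\right)} = 141 \cdot 129 \cdot \frac{1}{2} \left(- \frac{1}{12}\right) \frac{1}{-11} = 18189 \cdot \frac{1}{2} \left(- \frac{1}{12}\right) \left(- \frac{1}{11}\right) = 18189 \cdot \frac{1}{264} = \frac{6063}{88}$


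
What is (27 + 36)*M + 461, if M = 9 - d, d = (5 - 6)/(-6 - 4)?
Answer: 10217/10 ≈ 1021.7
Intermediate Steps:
d = ⅒ (d = -1/(-10) = -1*(-⅒) = ⅒ ≈ 0.10000)
M = 89/10 (M = 9 - 1*⅒ = 9 - ⅒ = 89/10 ≈ 8.9000)
(27 + 36)*M + 461 = (27 + 36)*(89/10) + 461 = 63*(89/10) + 461 = 5607/10 + 461 = 10217/10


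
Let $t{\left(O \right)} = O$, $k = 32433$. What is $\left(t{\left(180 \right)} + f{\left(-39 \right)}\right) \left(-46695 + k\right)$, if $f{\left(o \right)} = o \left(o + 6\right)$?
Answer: $-20922354$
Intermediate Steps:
$f{\left(o \right)} = o \left(6 + o\right)$
$\left(t{\left(180 \right)} + f{\left(-39 \right)}\right) \left(-46695 + k\right) = \left(180 - 39 \left(6 - 39\right)\right) \left(-46695 + 32433\right) = \left(180 - -1287\right) \left(-14262\right) = \left(180 + 1287\right) \left(-14262\right) = 1467 \left(-14262\right) = -20922354$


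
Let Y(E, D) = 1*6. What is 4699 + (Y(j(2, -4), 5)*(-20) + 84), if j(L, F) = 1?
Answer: 4663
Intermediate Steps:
Y(E, D) = 6
4699 + (Y(j(2, -4), 5)*(-20) + 84) = 4699 + (6*(-20) + 84) = 4699 + (-120 + 84) = 4699 - 36 = 4663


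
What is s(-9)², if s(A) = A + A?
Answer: 324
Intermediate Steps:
s(A) = 2*A
s(-9)² = (2*(-9))² = (-18)² = 324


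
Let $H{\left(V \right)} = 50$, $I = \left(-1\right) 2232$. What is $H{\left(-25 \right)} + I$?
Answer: $-2182$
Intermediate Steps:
$I = -2232$
$H{\left(-25 \right)} + I = 50 - 2232 = -2182$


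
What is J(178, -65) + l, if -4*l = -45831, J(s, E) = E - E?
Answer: 45831/4 ≈ 11458.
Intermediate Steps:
J(s, E) = 0
l = 45831/4 (l = -1/4*(-45831) = 45831/4 ≈ 11458.)
J(178, -65) + l = 0 + 45831/4 = 45831/4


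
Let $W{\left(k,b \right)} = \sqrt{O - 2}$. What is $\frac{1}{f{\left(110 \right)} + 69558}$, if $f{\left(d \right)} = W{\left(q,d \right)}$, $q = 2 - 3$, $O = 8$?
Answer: $\frac{11593}{806385893} - \frac{\sqrt{6}}{4838315358} \approx 1.4376 \cdot 10^{-5}$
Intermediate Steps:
$q = -1$
$W{\left(k,b \right)} = \sqrt{6}$ ($W{\left(k,b \right)} = \sqrt{8 - 2} = \sqrt{6}$)
$f{\left(d \right)} = \sqrt{6}$
$\frac{1}{f{\left(110 \right)} + 69558} = \frac{1}{\sqrt{6} + 69558} = \frac{1}{69558 + \sqrt{6}}$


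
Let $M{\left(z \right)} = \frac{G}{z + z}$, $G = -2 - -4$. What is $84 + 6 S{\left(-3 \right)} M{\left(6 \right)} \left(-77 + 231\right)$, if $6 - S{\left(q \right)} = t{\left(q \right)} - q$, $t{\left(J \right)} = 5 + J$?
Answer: $238$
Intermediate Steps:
$G = 2$ ($G = -2 + 4 = 2$)
$S{\left(q \right)} = 1$ ($S{\left(q \right)} = 6 - \left(\left(5 + q\right) - q\right) = 6 - 5 = 1$)
$M{\left(z \right)} = \frac{1}{z}$ ($M{\left(z \right)} = \frac{2}{z + z} = \frac{2}{2 z} = 2 \frac{1}{2 z} = \frac{1}{z}$)
$84 + 6 S{\left(-3 \right)} M{\left(6 \right)} \left(-77 + 231\right) = 84 + \frac{6 \cdot 1}{6} \left(-77 + 231\right) = 84 + 6 \cdot \frac{1}{6} \cdot 154 = 84 + 1 \cdot 154 = 84 + 154 = 238$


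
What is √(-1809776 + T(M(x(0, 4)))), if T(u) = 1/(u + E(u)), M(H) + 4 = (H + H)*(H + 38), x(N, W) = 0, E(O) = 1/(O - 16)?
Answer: 2*I*√36647969/9 ≈ 1345.3*I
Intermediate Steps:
E(O) = 1/(-16 + O)
M(H) = -4 + 2*H*(38 + H) (M(H) = -4 + (H + H)*(H + 38) = -4 + (2*H)*(38 + H) = -4 + 2*H*(38 + H))
T(u) = 1/(u + 1/(-16 + u))
√(-1809776 + T(M(x(0, 4)))) = √(-1809776 + (-16 + (-4 + 2*0² + 76*0))/(1 + (-4 + 2*0² + 76*0)*(-16 + (-4 + 2*0² + 76*0)))) = √(-1809776 + (-16 + (-4 + 2*0 + 0))/(1 + (-4 + 2*0 + 0)*(-16 + (-4 + 2*0 + 0)))) = √(-1809776 + (-16 + (-4 + 0 + 0))/(1 + (-4 + 0 + 0)*(-16 + (-4 + 0 + 0)))) = √(-1809776 + (-16 - 4)/(1 - 4*(-16 - 4))) = √(-1809776 - 20/(1 - 4*(-20))) = √(-1809776 - 20/(1 + 80)) = √(-1809776 - 20/81) = √(-146591876/81) = 2*I*√36647969/9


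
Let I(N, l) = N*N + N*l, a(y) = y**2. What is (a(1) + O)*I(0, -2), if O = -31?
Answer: 0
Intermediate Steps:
I(N, l) = N**2 + N*l
(a(1) + O)*I(0, -2) = (1**2 - 31)*(0*(0 - 2)) = (1 - 31)*(0*(-2)) = -30*0 = 0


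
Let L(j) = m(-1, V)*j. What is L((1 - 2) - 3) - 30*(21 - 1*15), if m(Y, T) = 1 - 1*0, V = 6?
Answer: -184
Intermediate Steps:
m(Y, T) = 1 (m(Y, T) = 1 + 0 = 1)
L(j) = j (L(j) = 1*j = j)
L((1 - 2) - 3) - 30*(21 - 1*15) = ((1 - 2) - 3) - 30*(21 - 1*15) = (-1 - 3) - 30*(21 - 15) = -4 - 30*6 = -4 - 180 = -184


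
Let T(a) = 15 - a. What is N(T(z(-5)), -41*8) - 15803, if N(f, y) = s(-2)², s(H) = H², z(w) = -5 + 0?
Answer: -15787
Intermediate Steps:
z(w) = -5
N(f, y) = 16 (N(f, y) = ((-2)²)² = 4² = 16)
N(T(z(-5)), -41*8) - 15803 = 16 - 15803 = -15787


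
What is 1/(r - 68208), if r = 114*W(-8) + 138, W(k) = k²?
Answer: -1/60774 ≈ -1.6454e-5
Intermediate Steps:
r = 7434 (r = 114*(-8)² + 138 = 114*64 + 138 = 7296 + 138 = 7434)
1/(r - 68208) = 1/(7434 - 68208) = 1/(-60774) = -1/60774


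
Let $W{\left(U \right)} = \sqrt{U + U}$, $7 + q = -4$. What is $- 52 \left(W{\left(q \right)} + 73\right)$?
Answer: $-3796 - 52 i \sqrt{22} \approx -3796.0 - 243.9 i$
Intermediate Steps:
$q = -11$ ($q = -7 - 4 = -11$)
$W{\left(U \right)} = \sqrt{2} \sqrt{U}$ ($W{\left(U \right)} = \sqrt{2 U} = \sqrt{2} \sqrt{U}$)
$- 52 \left(W{\left(q \right)} + 73\right) = - 52 \left(\sqrt{2} \sqrt{-11} + 73\right) = - 52 \left(\sqrt{2} i \sqrt{11} + 73\right) = - 52 \left(i \sqrt{22} + 73\right) = - 52 \left(73 + i \sqrt{22}\right) = -3796 - 52 i \sqrt{22}$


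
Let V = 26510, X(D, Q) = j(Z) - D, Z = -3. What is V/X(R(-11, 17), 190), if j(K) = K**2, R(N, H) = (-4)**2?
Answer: -26510/7 ≈ -3787.1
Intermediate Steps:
R(N, H) = 16
X(D, Q) = 9 - D (X(D, Q) = (-3)**2 - D = 9 - D)
V/X(R(-11, 17), 190) = 26510/(9 - 1*16) = 26510/(9 - 16) = 26510/(-7) = 26510*(-1/7) = -26510/7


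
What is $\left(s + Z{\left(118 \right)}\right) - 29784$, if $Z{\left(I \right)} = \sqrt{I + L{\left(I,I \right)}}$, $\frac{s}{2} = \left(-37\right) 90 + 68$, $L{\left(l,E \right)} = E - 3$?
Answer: $-36308 + \sqrt{233} \approx -36293.0$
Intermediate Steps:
$L{\left(l,E \right)} = -3 + E$ ($L{\left(l,E \right)} = E - 3 = -3 + E$)
$s = -6524$ ($s = 2 \left(\left(-37\right) 90 + 68\right) = 2 \left(-3330 + 68\right) = 2 \left(-3262\right) = -6524$)
$Z{\left(I \right)} = \sqrt{-3 + 2 I}$ ($Z{\left(I \right)} = \sqrt{I + \left(-3 + I\right)} = \sqrt{-3 + 2 I}$)
$\left(s + Z{\left(118 \right)}\right) - 29784 = \left(-6524 + \sqrt{-3 + 2 \cdot 118}\right) - 29784 = \left(-6524 + \sqrt{-3 + 236}\right) - 29784 = \left(-6524 + \sqrt{233}\right) - 29784 = -36308 + \sqrt{233}$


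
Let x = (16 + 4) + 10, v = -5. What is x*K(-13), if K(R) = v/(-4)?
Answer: 75/2 ≈ 37.500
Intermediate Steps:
K(R) = 5/4 (K(R) = -5/(-4) = -5*(-1/4) = 5/4)
x = 30 (x = 20 + 10 = 30)
x*K(-13) = 30*(5/4) = 75/2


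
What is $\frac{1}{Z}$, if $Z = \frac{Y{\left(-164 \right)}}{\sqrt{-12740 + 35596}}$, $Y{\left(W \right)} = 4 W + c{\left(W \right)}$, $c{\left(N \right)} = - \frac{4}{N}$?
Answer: $- \frac{82 \sqrt{5714}}{26895} \approx -0.23047$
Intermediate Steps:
$Y{\left(W \right)} = - \frac{4}{W} + 4 W$ ($Y{\left(W \right)} = 4 W - \frac{4}{W} = - \frac{4}{W} + 4 W$)
$Z = - \frac{26895 \sqrt{5714}}{468548}$ ($Z = \frac{- \frac{4}{-164} + 4 \left(-164\right)}{\sqrt{-12740 + 35596}} = \frac{\left(-4\right) \left(- \frac{1}{164}\right) - 656}{\sqrt{22856}} = \frac{\frac{1}{41} - 656}{2 \sqrt{5714}} = - \frac{26895 \frac{\sqrt{5714}}{11428}}{41} = - \frac{26895 \sqrt{5714}}{468548} \approx -4.339$)
$\frac{1}{Z} = \frac{1}{\left(- \frac{26895}{468548}\right) \sqrt{5714}} = - \frac{82 \sqrt{5714}}{26895}$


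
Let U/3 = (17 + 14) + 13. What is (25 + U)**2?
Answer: 24649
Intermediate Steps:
U = 132 (U = 3*((17 + 14) + 13) = 3*(31 + 13) = 3*44 = 132)
(25 + U)**2 = (25 + 132)**2 = 157**2 = 24649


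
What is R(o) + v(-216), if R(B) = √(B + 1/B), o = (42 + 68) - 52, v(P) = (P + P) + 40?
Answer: -392 + √195170/58 ≈ -384.38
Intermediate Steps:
v(P) = 40 + 2*P (v(P) = 2*P + 40 = 40 + 2*P)
o = 58 (o = 110 - 52 = 58)
R(o) + v(-216) = √(58 + 1/58) + (40 + 2*(-216)) = √(58 + 1/58) + (40 - 432) = √(3365/58) - 392 = √195170/58 - 392 = -392 + √195170/58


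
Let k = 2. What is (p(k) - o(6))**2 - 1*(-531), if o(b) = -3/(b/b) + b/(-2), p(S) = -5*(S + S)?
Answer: 727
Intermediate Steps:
p(S) = -10*S
o(b) = -3 - b/2 (o(b) = -3/1 + b*(-1/2) = -3*1 - b/2 = -3 - b/2)
(p(k) - o(6))**2 - 1*(-531) = (-10*2 - (-3 - 1/2*6))**2 - 1*(-531) = (-20 - (-3 - 3))**2 + 531 = (-20 - 1*(-6))**2 + 531 = (-20 + 6)**2 + 531 = (-14)**2 + 531 = 196 + 531 = 727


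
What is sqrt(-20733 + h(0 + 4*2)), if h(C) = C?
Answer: 5*I*sqrt(829) ≈ 143.96*I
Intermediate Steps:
sqrt(-20733 + h(0 + 4*2)) = sqrt(-20733 + (0 + 4*2)) = sqrt(-20733 + (0 + 8)) = sqrt(-20733 + 8) = sqrt(-20725) = 5*I*sqrt(829)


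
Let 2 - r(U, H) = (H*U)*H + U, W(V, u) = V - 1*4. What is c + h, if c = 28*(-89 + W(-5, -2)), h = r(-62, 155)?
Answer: 1486870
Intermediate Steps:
W(V, u) = -4 + V (W(V, u) = V - 4 = -4 + V)
r(U, H) = 2 - U - U*H**2 (r(U, H) = 2 - ((H*U)*H + U) = 2 - (U*H**2 + U) = 2 - (U + U*H**2) = 2 + (-U - U*H**2) = 2 - U - U*H**2)
h = 1489614 (h = 2 - 1*(-62) - 1*(-62)*155**2 = 2 + 62 - 1*(-62)*24025 = 2 + 62 + 1489550 = 1489614)
c = -2744 (c = 28*(-89 + (-4 - 5)) = 28*(-89 - 9) = 28*(-98) = -2744)
c + h = -2744 + 1489614 = 1486870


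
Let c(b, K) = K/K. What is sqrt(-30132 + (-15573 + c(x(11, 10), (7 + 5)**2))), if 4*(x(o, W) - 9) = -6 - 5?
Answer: 2*I*sqrt(11426) ≈ 213.78*I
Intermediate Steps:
x(o, W) = 25/4 (x(o, W) = 9 + (-6 - 5)/4 = 9 + (1/4)*(-11) = 9 - 11/4 = 25/4)
c(b, K) = 1
sqrt(-30132 + (-15573 + c(x(11, 10), (7 + 5)**2))) = sqrt(-30132 + (-15573 + 1)) = sqrt(-30132 - 15572) = sqrt(-45704) = 2*I*sqrt(11426)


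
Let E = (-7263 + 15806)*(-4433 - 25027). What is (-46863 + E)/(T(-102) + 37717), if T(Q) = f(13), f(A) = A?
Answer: -251723643/37730 ≈ -6671.7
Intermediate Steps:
T(Q) = 13
E = -251676780 (E = 8543*(-29460) = -251676780)
(-46863 + E)/(T(-102) + 37717) = (-46863 - 251676780)/(13 + 37717) = -251723643/37730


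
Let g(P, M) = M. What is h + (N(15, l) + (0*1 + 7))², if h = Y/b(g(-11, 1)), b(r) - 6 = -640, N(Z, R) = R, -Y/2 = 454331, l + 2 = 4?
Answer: 480008/317 ≈ 1514.2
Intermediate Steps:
l = 2 (l = -2 + 4 = 2)
Y = -908662 (Y = -2*454331 = -908662)
b(r) = -634 (b(r) = 6 - 640 = -634)
h = 454331/317 (h = -908662/(-634) = -908662*(-1/634) = 454331/317 ≈ 1433.2)
h + (N(15, l) + (0*1 + 7))² = 454331/317 + (2 + (0*1 + 7))² = 454331/317 + (2 + (0 + 7))² = 454331/317 + (2 + 7)² = 454331/317 + 9² = 454331/317 + 81 = 480008/317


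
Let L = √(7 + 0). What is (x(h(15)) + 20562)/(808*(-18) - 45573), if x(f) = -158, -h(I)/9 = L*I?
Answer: -20404/60117 ≈ -0.33941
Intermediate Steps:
L = √7 ≈ 2.6458
h(I) = -9*I*√7 (h(I) = -9*√7*I = -9*I*√7)
(x(h(15)) + 20562)/(808*(-18) - 45573) = (-158 + 20562)/(808*(-18) - 45573) = 20404/(-14544 - 45573) = 20404/(-60117) = 20404*(-1/60117) = -20404/60117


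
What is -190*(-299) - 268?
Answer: 56542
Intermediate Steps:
-190*(-299) - 268 = 56810 - 268 = 56542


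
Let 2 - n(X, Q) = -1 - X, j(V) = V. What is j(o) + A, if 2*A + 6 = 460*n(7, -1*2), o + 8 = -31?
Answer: 2258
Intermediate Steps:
o = -39 (o = -8 - 31 = -39)
n(X, Q) = 3 + X (n(X, Q) = 2 - (-1 - X) = 2 + (1 + X) = 3 + X)
A = 2297 (A = -3 + (460*(3 + 7))/2 = -3 + (460*10)/2 = -3 + (½)*4600 = -3 + 2300 = 2297)
j(o) + A = -39 + 2297 = 2258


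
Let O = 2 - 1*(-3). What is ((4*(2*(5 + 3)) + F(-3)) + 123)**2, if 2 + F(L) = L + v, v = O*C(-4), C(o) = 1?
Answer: 34969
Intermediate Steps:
O = 5 (O = 2 + 3 = 5)
v = 5 (v = 5*1 = 5)
F(L) = 3 + L (F(L) = -2 + (L + 5) = -2 + (5 + L) = 3 + L)
((4*(2*(5 + 3)) + F(-3)) + 123)**2 = ((4*(2*(5 + 3)) + (3 - 3)) + 123)**2 = ((4*(2*8) + 0) + 123)**2 = ((4*16 + 0) + 123)**2 = ((64 + 0) + 123)**2 = (64 + 123)**2 = 187**2 = 34969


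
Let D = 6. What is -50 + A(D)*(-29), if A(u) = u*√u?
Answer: -50 - 174*√6 ≈ -476.21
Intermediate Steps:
A(u) = u^(3/2)
-50 + A(D)*(-29) = -50 + 6^(3/2)*(-29) = -50 + (6*√6)*(-29) = -50 - 174*√6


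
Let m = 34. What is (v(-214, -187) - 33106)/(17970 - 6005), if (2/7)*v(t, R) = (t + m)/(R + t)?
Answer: -13274876/4797965 ≈ -2.7668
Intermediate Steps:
v(t, R) = 7*(34 + t)/(2*(R + t)) (v(t, R) = 7*((t + 34)/(R + t))/2 = 7*((34 + t)/(R + t))/2 = 7*(34 + t)/(2*(R + t)))
(v(-214, -187) - 33106)/(17970 - 6005) = ((119 + (7/2)*(-214))/(-187 - 214) - 33106)/(17970 - 6005) = ((119 - 749)/(-401) - 33106)/11965 = (-1/401*(-630) - 33106)*(1/11965) = (630/401 - 33106)*(1/11965) = -13274876/401*1/11965 = -13274876/4797965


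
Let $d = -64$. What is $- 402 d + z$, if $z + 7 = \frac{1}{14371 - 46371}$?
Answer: $\frac{823071999}{32000} \approx 25721.0$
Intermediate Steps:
$z = - \frac{224001}{32000}$ ($z = -7 + \frac{1}{14371 - 46371} = -7 + \frac{1}{-32000} = -7 - \frac{1}{32000} = - \frac{224001}{32000} \approx -7.0$)
$- 402 d + z = \left(-402\right) \left(-64\right) - \frac{224001}{32000} = 25728 - \frac{224001}{32000} = \frac{823071999}{32000}$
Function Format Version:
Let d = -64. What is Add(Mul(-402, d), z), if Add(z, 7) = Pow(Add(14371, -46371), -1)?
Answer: Rational(823071999, 32000) ≈ 25721.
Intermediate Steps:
z = Rational(-224001, 32000) (z = Add(-7, Pow(Add(14371, -46371), -1)) = Add(-7, Pow(-32000, -1)) = Add(-7, Rational(-1, 32000)) = Rational(-224001, 32000) ≈ -7.0000)
Add(Mul(-402, d), z) = Add(Mul(-402, -64), Rational(-224001, 32000)) = Add(25728, Rational(-224001, 32000)) = Rational(823071999, 32000)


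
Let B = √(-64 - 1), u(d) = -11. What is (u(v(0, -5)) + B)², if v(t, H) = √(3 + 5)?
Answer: (11 - I*√65)² ≈ 56.0 - 177.37*I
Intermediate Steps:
v(t, H) = 2*√2 (v(t, H) = √8 = 2*√2)
B = I*√65 (B = √(-65) = I*√65 ≈ 8.0623*I)
(u(v(0, -5)) + B)² = (-11 + I*√65)²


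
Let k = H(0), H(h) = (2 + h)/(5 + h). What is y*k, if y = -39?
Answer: -78/5 ≈ -15.600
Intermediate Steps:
H(h) = (2 + h)/(5 + h)
k = ⅖ (k = (2 + 0)/(5 + 0) = 2/5 = (⅕)*2 = ⅖ ≈ 0.40000)
y*k = -39*⅖ = -78/5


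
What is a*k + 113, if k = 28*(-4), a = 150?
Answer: -16687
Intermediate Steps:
k = -112
a*k + 113 = 150*(-112) + 113 = -16800 + 113 = -16687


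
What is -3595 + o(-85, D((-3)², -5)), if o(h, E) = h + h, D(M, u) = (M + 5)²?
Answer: -3765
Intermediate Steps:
D(M, u) = (5 + M)²
o(h, E) = 2*h
-3595 + o(-85, D((-3)², -5)) = -3595 + 2*(-85) = -3595 - 170 = -3765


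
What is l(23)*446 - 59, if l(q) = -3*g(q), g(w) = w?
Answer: -30833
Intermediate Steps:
l(q) = -3*q
l(23)*446 - 59 = -3*23*446 - 59 = -69*446 - 59 = -30774 - 59 = -30833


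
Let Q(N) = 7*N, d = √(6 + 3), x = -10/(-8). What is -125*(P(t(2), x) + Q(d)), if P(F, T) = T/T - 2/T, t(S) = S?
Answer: -2550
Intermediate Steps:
x = 5/4 (x = -10*(-⅛) = 5/4 ≈ 1.2500)
d = 3 (d = √9 = 3)
P(F, T) = 1 - 2/T
-125*(P(t(2), x) + Q(d)) = -125*((-2 + 5/4)/(5/4) + 7*3) = -125*((⅘)*(-¾) + 21) = -125*(-⅗ + 21) = -125*102/5 = -2550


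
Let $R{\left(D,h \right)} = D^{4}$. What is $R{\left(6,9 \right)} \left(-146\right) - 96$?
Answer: $-189312$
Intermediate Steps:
$R{\left(6,9 \right)} \left(-146\right) - 96 = 6^{4} \left(-146\right) - 96 = 1296 \left(-146\right) - 96 = -189216 - 96 = -189312$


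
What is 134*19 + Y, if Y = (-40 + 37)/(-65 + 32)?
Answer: 28007/11 ≈ 2546.1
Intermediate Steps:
Y = 1/11 (Y = -3/(-33) = -3*(-1/33) = 1/11 ≈ 0.090909)
134*19 + Y = 134*19 + 1/11 = 2546 + 1/11 = 28007/11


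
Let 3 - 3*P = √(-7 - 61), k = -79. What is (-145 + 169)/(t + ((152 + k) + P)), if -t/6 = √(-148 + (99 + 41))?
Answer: 36*I/(√17 + 18*√2 + 111*I) ≈ 0.30282 + 0.080695*I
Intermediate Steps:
t = -12*I*√2 (t = -6*√(-148 + (99 + 41)) = -6*√(-148 + 140) = -12*I*√2 ≈ -16.971*I)
P = 1 - 2*I*√17/3 (P = 1 - √(-7 - 61)/3 = 1 - 2*I*√17/3 ≈ 1.0 - 2.7487*I)
(-145 + 169)/(t + ((152 + k) + P)) = (-145 + 169)/(-12*I*√2 + ((152 - 79) + (1 - 2*I*√17/3))) = 24/(-12*I*√2 + (73 + (1 - 2*I*√17/3))) = 24/(-12*I*√2 + (74 - 2*I*√17/3)) = 24/(74 - 12*I*√2 - 2*I*√17/3)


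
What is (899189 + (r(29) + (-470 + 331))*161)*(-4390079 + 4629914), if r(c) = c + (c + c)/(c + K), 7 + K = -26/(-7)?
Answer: 1268979664277/6 ≈ 2.1150e+11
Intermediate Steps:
K = -23/7 (K = -7 - 26/(-7) = -7 - 26*(-⅐) = -7 + 26/7 = -23/7 ≈ -3.2857)
r(c) = c + 2*c/(-23/7 + c) (r(c) = c + (c + c)/(c - 23/7) = c + (2*c)/(-23/7 + c) = c + 2*c/(-23/7 + c))
(899189 + (r(29) + (-470 + 331))*161)*(-4390079 + 4629914) = (899189 + (29*(-9 + 7*29)/(-23 + 7*29) + (-470 + 331))*161)*(-4390079 + 4629914) = (899189 + (29*(-9 + 203)/(-23 + 203) - 139)*161)*239835 = (899189 + (29*194/180 - 139)*161)*239835 = (899189 + (29*(1/180)*194 - 139)*161)*239835 = (899189 + (2813/90 - 139)*161)*239835 = (899189 - 9697/90*161)*239835 = (899189 - 1561217/90)*239835 = (79365793/90)*239835 = 1268979664277/6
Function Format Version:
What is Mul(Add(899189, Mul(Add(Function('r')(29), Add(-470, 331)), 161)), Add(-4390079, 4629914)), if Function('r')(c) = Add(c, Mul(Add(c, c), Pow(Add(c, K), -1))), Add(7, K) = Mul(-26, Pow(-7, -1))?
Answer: Rational(1268979664277, 6) ≈ 2.1150e+11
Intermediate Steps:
K = Rational(-23, 7) (K = Add(-7, Mul(-26, Pow(-7, -1))) = Add(-7, Mul(-26, Rational(-1, 7))) = Add(-7, Rational(26, 7)) = Rational(-23, 7) ≈ -3.2857)
Function('r')(c) = Add(c, Mul(2, c, Pow(Add(Rational(-23, 7), c), -1))) (Function('r')(c) = Add(c, Mul(Add(c, c), Pow(Add(c, Rational(-23, 7)), -1))) = Add(c, Mul(Mul(2, c), Pow(Add(Rational(-23, 7), c), -1))) = Add(c, Mul(2, c, Pow(Add(Rational(-23, 7), c), -1))))
Mul(Add(899189, Mul(Add(Function('r')(29), Add(-470, 331)), 161)), Add(-4390079, 4629914)) = Mul(Add(899189, Mul(Add(Mul(29, Pow(Add(-23, Mul(7, 29)), -1), Add(-9, Mul(7, 29))), Add(-470, 331)), 161)), Add(-4390079, 4629914)) = Mul(Add(899189, Mul(Add(Mul(29, Pow(Add(-23, 203), -1), Add(-9, 203)), -139), 161)), 239835) = Mul(Add(899189, Mul(Add(Mul(29, Pow(180, -1), 194), -139), 161)), 239835) = Mul(Add(899189, Mul(Add(Mul(29, Rational(1, 180), 194), -139), 161)), 239835) = Mul(Add(899189, Mul(Add(Rational(2813, 90), -139), 161)), 239835) = Mul(Add(899189, Mul(Rational(-9697, 90), 161)), 239835) = Mul(Add(899189, Rational(-1561217, 90)), 239835) = Mul(Rational(79365793, 90), 239835) = Rational(1268979664277, 6)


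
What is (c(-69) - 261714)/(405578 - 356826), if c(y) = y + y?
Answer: -65463/12188 ≈ -5.3711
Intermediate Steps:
c(y) = 2*y
(c(-69) - 261714)/(405578 - 356826) = (2*(-69) - 261714)/(405578 - 356826) = (-138 - 261714)/48752 = -261852*1/48752 = -65463/12188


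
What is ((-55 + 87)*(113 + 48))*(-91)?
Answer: -468832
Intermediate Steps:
((-55 + 87)*(113 + 48))*(-91) = (32*161)*(-91) = 5152*(-91) = -468832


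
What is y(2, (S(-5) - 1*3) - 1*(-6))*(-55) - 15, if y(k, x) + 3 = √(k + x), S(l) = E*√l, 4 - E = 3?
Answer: 150 - 55*√(5 + I*√5) ≈ 24.116 - 26.866*I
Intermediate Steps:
E = 1 (E = 4 - 1*3 = 4 - 3 = 1)
S(l) = √l (S(l) = 1*√l = √l)
y(k, x) = -3 + √(k + x)
y(2, (S(-5) - 1*3) - 1*(-6))*(-55) - 15 = (-3 + √(2 + ((√(-5) - 1*3) - 1*(-6))))*(-55) - 15 = (-3 + √(2 + ((I*√5 - 3) + 6)))*(-55) - 15 = (-3 + √(2 + ((-3 + I*√5) + 6)))*(-55) - 15 = (-3 + √(2 + (3 + I*√5)))*(-55) - 15 = (-3 + √(5 + I*√5))*(-55) - 15 = (165 - 55*√(5 + I*√5)) - 15 = 150 - 55*√(5 + I*√5)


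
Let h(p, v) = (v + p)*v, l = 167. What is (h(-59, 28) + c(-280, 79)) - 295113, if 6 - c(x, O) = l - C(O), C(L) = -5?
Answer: -296147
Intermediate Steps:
c(x, O) = -166 (c(x, O) = 6 - (167 - 1*(-5)) = 6 - (167 + 5) = 6 - 1*172 = 6 - 172 = -166)
h(p, v) = v*(p + v) (h(p, v) = (p + v)*v = v*(p + v))
(h(-59, 28) + c(-280, 79)) - 295113 = (28*(-59 + 28) - 166) - 295113 = (28*(-31) - 166) - 295113 = (-868 - 166) - 295113 = -1034 - 295113 = -296147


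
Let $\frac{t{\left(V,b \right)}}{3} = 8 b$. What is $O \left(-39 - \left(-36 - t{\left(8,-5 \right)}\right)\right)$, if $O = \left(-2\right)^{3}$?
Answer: $984$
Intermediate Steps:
$t{\left(V,b \right)} = 24 b$ ($t{\left(V,b \right)} = 3 \cdot 8 b = 24 b$)
$O = -8$
$O \left(-39 - \left(-36 - t{\left(8,-5 \right)}\right)\right) = - 8 \left(-39 + \left(\left(49 + 24 \left(-5\right)\right) - 13\right)\right) = - 8 \left(-39 + \left(\left(49 - 120\right) - 13\right)\right) = - 8 \left(-39 - 84\right) = \left(-8\right) \left(-123\right) = 984$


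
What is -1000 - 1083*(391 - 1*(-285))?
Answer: -733108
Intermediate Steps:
-1000 - 1083*(391 - 1*(-285)) = -1000 - 1083*(391 + 285) = -1000 - 1083*676 = -1000 - 732108 = -733108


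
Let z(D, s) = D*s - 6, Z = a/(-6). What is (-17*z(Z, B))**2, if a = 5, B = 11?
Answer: 2393209/36 ≈ 66478.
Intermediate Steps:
Z = -5/6 (Z = 5/(-6) = 5*(-1/6) = -5/6 ≈ -0.83333)
z(D, s) = -6 + D*s
(-17*z(Z, B))**2 = (-17*(-6 - 5/6*11))**2 = (-17*(-6 - 55/6))**2 = (-17*(-91/6))**2 = (1547/6)**2 = 2393209/36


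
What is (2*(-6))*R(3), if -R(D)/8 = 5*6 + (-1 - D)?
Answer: 2496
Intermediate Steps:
R(D) = -232 + 8*D (R(D) = -8*(5*6 + (-1 - D)) = -8*(30 + (-1 - D)) = -8*(29 - D) = -232 + 8*D)
(2*(-6))*R(3) = (2*(-6))*(-232 + 8*3) = -12*(-232 + 24) = -12*(-208) = 2496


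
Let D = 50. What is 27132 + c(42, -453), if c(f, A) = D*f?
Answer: 29232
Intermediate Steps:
c(f, A) = 50*f
27132 + c(42, -453) = 27132 + 50*42 = 27132 + 2100 = 29232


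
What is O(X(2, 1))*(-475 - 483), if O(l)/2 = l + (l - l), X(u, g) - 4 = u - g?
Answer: -9580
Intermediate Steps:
X(u, g) = 4 + u - g (X(u, g) = 4 + (u - g) = 4 + u - g)
O(l) = 2*l (O(l) = 2*(l + (l - l)) = 2*(l + 0) = 2*l)
O(X(2, 1))*(-475 - 483) = (2*(4 + 2 - 1*1))*(-475 - 483) = (2*(4 + 2 - 1))*(-958) = (2*5)*(-958) = 10*(-958) = -9580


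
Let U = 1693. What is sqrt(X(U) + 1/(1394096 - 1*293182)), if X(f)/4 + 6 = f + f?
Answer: sqrt(16386397311654834)/1100914 ≈ 116.28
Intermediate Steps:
X(f) = -24 + 8*f (X(f) = -24 + 4*(f + f) = -24 + 4*(2*f) = -24 + 8*f)
sqrt(X(U) + 1/(1394096 - 1*293182)) = sqrt((-24 + 8*1693) + 1/(1394096 - 1*293182)) = sqrt((-24 + 13544) + 1/(1394096 - 293182)) = sqrt(13520 + 1/1100914) = sqrt(14884357281/1100914) = sqrt(16386397311654834)/1100914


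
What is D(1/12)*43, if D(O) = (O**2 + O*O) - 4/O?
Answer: -148565/72 ≈ -2063.4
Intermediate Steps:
D(O) = -4/O + 2*O**2 (D(O) = (O**2 + O**2) - 4/O = 2*O**2 - 4/O = -4/O + 2*O**2)
D(1/12)*43 = (2*(-2 + (1/12)**3)/(1/12))*43 = (2*12*(-2 + 1/1728))*43 = (2*12*(-3455/1728))*43 = -3455/72*43 = -148565/72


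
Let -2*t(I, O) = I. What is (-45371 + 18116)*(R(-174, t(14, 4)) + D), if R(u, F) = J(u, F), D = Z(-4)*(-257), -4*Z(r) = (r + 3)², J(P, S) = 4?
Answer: -7440615/4 ≈ -1.8602e+6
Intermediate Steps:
t(I, O) = -I/2
Z(r) = -(3 + r)²/4 (Z(r) = -(r + 3)²/4 = -(3 + r)²/4)
D = 257/4 (D = -(3 - 4)²/4*(-257) = -¼*(-1)²*(-257) = -¼*1*(-257) = -¼*(-257) = 257/4 ≈ 64.250)
R(u, F) = 4
(-45371 + 18116)*(R(-174, t(14, 4)) + D) = (-45371 + 18116)*(4 + 257/4) = -27255*273/4 = -7440615/4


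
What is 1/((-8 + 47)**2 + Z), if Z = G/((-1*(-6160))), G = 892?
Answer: 1540/2342563 ≈ 0.00065740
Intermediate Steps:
Z = 223/1540 (Z = 892/((-1*(-6160))) = 892/6160 = 892*(1/6160) = 223/1540 ≈ 0.14481)
1/((-8 + 47)**2 + Z) = 1/((-8 + 47)**2 + 223/1540) = 1/(39**2 + 223/1540) = 1/(1521 + 223/1540) = 1/(2342563/1540) = 1540/2342563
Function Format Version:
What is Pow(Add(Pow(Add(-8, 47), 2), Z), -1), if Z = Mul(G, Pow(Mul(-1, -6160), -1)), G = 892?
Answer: Rational(1540, 2342563) ≈ 0.00065740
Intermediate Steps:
Z = Rational(223, 1540) (Z = Mul(892, Pow(Mul(-1, -6160), -1)) = Mul(892, Pow(6160, -1)) = Mul(892, Rational(1, 6160)) = Rational(223, 1540) ≈ 0.14481)
Pow(Add(Pow(Add(-8, 47), 2), Z), -1) = Pow(Add(Pow(Add(-8, 47), 2), Rational(223, 1540)), -1) = Pow(Add(Pow(39, 2), Rational(223, 1540)), -1) = Pow(Add(1521, Rational(223, 1540)), -1) = Pow(Rational(2342563, 1540), -1) = Rational(1540, 2342563)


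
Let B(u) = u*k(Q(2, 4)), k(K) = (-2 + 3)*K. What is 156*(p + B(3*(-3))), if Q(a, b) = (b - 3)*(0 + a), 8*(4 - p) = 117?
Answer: -8931/2 ≈ -4465.5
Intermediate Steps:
p = -85/8 (p = 4 - 1/8*117 = 4 - 117/8 = -85/8 ≈ -10.625)
Q(a, b) = a*(-3 + b) (Q(a, b) = (-3 + b)*a = a*(-3 + b))
k(K) = K (k(K) = 1*K = K)
B(u) = 2*u (B(u) = u*(2*(-3 + 4)) = u*(2*1) = u*2 = 2*u)
156*(p + B(3*(-3))) = 156*(-85/8 + 2*(3*(-3))) = 156*(-85/8 + 2*(-9)) = 156*(-85/8 - 18) = 156*(-229/8) = -8931/2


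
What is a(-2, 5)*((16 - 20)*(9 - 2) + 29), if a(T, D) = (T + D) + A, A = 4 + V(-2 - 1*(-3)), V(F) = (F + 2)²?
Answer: 16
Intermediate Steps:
V(F) = (2 + F)²
A = 13 (A = 4 + (2 + (-2 - 1*(-3)))² = 4 + (2 + (-2 + 3))² = 4 + (2 + 1)² = 4 + 3² = 4 + 9 = 13)
a(T, D) = 13 + D + T (a(T, D) = (T + D) + 13 = (D + T) + 13 = 13 + D + T)
a(-2, 5)*((16 - 20)*(9 - 2) + 29) = (13 + 5 - 2)*((16 - 20)*(9 - 2) + 29) = 16*(-4*7 + 29) = 16*(-28 + 29) = 16*1 = 16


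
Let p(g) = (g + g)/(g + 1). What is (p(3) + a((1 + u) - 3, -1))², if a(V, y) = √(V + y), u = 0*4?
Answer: -¾ + 3*I*√3 ≈ -0.75 + 5.1962*I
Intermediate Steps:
u = 0
p(g) = 2*g/(1 + g) (p(g) = (2*g)/(1 + g) = 2*g/(1 + g))
(p(3) + a((1 + u) - 3, -1))² = (2*3/(1 + 3) + √(((1 + 0) - 3) - 1))² = (2*3/4 + √((1 - 3) - 1))² = (2*3*(¼) + √(-2 - 1))² = (3/2 + √(-3))² = (3/2 + I*√3)²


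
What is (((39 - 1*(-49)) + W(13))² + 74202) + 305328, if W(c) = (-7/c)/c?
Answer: 11060724555/28561 ≈ 3.8727e+5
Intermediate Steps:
W(c) = -7/c²
(((39 - 1*(-49)) + W(13))² + 74202) + 305328 = (((39 - 1*(-49)) - 7/13²)² + 74202) + 305328 = (((39 + 49) - 7*1/169)² + 74202) + 305328 = ((88 - 7/169)² + 74202) + 305328 = ((14865/169)² + 74202) + 305328 = (220968225/28561 + 74202) + 305328 = 2340251547/28561 + 305328 = 11060724555/28561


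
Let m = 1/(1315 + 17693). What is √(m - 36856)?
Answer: I*√23118441951/792 ≈ 191.98*I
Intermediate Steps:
m = 1/19008 ≈ 5.2609e-5
√(m - 36856) = √(1/19008 - 36856) = √(-700558847/19008) = I*√23118441951/792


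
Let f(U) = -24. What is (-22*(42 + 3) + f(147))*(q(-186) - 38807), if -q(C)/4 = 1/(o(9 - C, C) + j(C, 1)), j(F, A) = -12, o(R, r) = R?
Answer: 2400369530/61 ≈ 3.9350e+7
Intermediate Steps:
q(C) = -4/(-3 - C) (q(C) = -4/((9 - C) - 12) = -4/(-3 - C))
(-22*(42 + 3) + f(147))*(q(-186) - 38807) = (-22*(42 + 3) - 24)*(4/(3 - 186) - 38807) = (-22*45 - 24)*(4/(-183) - 38807) = (-990 - 24)*(4*(-1/183) - 38807) = -1014*(-4/183 - 38807) = -1014*(-7101685/183) = 2400369530/61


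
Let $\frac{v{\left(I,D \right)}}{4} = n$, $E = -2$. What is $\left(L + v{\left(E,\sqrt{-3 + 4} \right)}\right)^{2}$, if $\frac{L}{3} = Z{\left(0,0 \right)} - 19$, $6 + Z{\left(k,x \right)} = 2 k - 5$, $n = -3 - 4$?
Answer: $13924$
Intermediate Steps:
$n = -7$ ($n = -3 - 4 = -7$)
$Z{\left(k,x \right)} = -11 + 2 k$ ($Z{\left(k,x \right)} = -6 + \left(2 k - 5\right) = -6 + \left(-5 + 2 k\right) = -11 + 2 k$)
$v{\left(I,D \right)} = -28$ ($v{\left(I,D \right)} = 4 \left(-7\right) = -28$)
$L = -90$ ($L = 3 \left(\left(-11 + 2 \cdot 0\right) - 19\right) = 3 \left(\left(-11 + 0\right) - 19\right) = 3 \left(-11 - 19\right) = 3 \left(-30\right) = -90$)
$\left(L + v{\left(E,\sqrt{-3 + 4} \right)}\right)^{2} = \left(-90 - 28\right)^{2} = \left(-118\right)^{2} = 13924$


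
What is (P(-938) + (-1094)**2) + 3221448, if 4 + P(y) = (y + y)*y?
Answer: 6177968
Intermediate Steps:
P(y) = -4 + 2*y**2 (P(y) = -4 + (y + y)*y = -4 + (2*y)*y = -4 + 2*y**2)
(P(-938) + (-1094)**2) + 3221448 = ((-4 + 2*(-938)**2) + (-1094)**2) + 3221448 = ((-4 + 2*879844) + 1196836) + 3221448 = ((-4 + 1759688) + 1196836) + 3221448 = (1759684 + 1196836) + 3221448 = 2956520 + 3221448 = 6177968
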